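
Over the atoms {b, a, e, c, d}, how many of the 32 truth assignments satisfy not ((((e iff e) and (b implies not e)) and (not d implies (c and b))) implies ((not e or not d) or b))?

4

Initial set: {T not ((((e iff e) and (b implies not e)) and (not d implies (c and b))) implies ((not e or not d) or b))}.
T not ((((e iff e) and (b implies not e)) and (not d implies (c and b))) implies ((not e or not d) or b)): α-rule — add T (((e iff e) and (b implies not e)) and (not d implies (c and b))), F ((not e or not d) or b).
T (((e iff e) and (b implies not e)) and (not d implies (c and b))): α-rule — add T ((e iff e) and (b implies not e)), T (not d implies (c and b)).
F ((not e or not d) or b): α-rule — add F (not e or not d), F b.
T ((e iff e) and (b implies not e)): α-rule — add T (e iff e), T (b implies not e).
F (not e or not d): α-rule — add F not e, F not d.
T (not d implies (c and b)): β-rule — branch into F not d  //  T (c and b).
  branch 1 (add F not d):
    T (e iff e): β-rule — branch into T e, T e  //  F e, F e.
      branch 1.1 (add T e, T e):
        T (b implies not e): β-rule — branch into F b  //  T not e.
          branch 1.1.1 (add F b):
            ○ open, literals {b=F, d=T, e=T}.
          branch 1.1.2 (add T not e):
            × closes — contains both e and not e.
      branch 1.2 (add F e, F e):
        × closes — contains both e and not e.
  branch 2 (add T (c and b)):
    T (c and b): α-rule — add T c, T b.
    × closes — contains both b and not b.
3 branches closed, 1 open.
Each open branch fixes some atoms; the unmentioned ones are free. Counting distinct full assignments: branch {b=F, d=T, e=T} (a, c) contributes 4 new. Total: 4.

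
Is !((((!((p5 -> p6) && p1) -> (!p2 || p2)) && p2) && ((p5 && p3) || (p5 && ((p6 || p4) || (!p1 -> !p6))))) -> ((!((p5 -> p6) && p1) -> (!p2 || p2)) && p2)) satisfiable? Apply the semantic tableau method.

Initial set: {T !((((!((p5 -> p6) && p1) -> (!p2 || p2)) && p2) && ((p5 && p3) || (p5 && ((p6 || p4) || (!p1 -> !p6))))) -> ((!((p5 -> p6) && p1) -> (!p2 || p2)) && p2))}.
T !((((!((p5 -> p6) && p1) -> (!p2 || p2)) && p2) && ((p5 && p3) || (p5 && ((p6 || p4) || (!p1 -> !p6))))) -> ((!((p5 -> p6) && p1) -> (!p2 || p2)) && p2)): α-rule — add T (((!((p5 -> p6) && p1) -> (!p2 || p2)) && p2) && ((p5 && p3) || (p5 && ((p6 || p4) || (!p1 -> !p6))))), F ((!((p5 -> p6) && p1) -> (!p2 || p2)) && p2).
T (((!((p5 -> p6) && p1) -> (!p2 || p2)) && p2) && ((p5 && p3) || (p5 && ((p6 || p4) || (!p1 -> !p6))))): α-rule — add T ((!((p5 -> p6) && p1) -> (!p2 || p2)) && p2), T ((p5 && p3) || (p5 && ((p6 || p4) || (!p1 -> !p6)))).
T ((!((p5 -> p6) && p1) -> (!p2 || p2)) && p2): α-rule — add T (!((p5 -> p6) && p1) -> (!p2 || p2)), T p2.
F ((!((p5 -> p6) && p1) -> (!p2 || p2)) && p2): β-rule — branch into F (!((p5 -> p6) && p1) -> (!p2 || p2))  //  F p2.
  branch 1 (add F (!((p5 -> p6) && p1) -> (!p2 || p2))):
    F (!((p5 -> p6) && p1) -> (!p2 || p2)): α-rule — add T !((p5 -> p6) && p1), F (!p2 || p2).
    F (!p2 || p2): α-rule — add F !p2, F p2.
    × closes — contains both p2 and !p2.
  branch 2 (add F p2):
    × closes — contains both p2 and !p2.
All 2 branches close.
Every branch closed; the formula is unsatisfiable.

Unsatisfiable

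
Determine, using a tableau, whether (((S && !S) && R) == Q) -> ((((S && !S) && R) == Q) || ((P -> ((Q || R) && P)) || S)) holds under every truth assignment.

Valid

Assume the negation and expand:
Initial set: {F ((((S && !S) && R) == Q) -> ((((S && !S) && R) == Q) || ((P -> ((Q || R) && P)) || S)))}.
F ((((S && !S) && R) == Q) -> ((((S && !S) && R) == Q) || ((P -> ((Q || R) && P)) || S))): α-rule — add T (((S && !S) && R) == Q), F ((((S && !S) && R) == Q) || ((P -> ((Q || R) && P)) || S)).
F ((((S && !S) && R) == Q) || ((P -> ((Q || R) && P)) || S)): α-rule — add F (((S && !S) && R) == Q), F ((P -> ((Q || R) && P)) || S).
F ((P -> ((Q || R) && P)) || S): α-rule — add F (P -> ((Q || R) && P)), F S.
F (P -> ((Q || R) && P)): α-rule — add T P, F ((Q || R) && P).
T (((S && !S) && R) == Q): β-rule — branch into T ((S && !S) && R), T Q  //  F ((S && !S) && R), F Q.
  branch 1 (add T ((S && !S) && R), T Q):
    T ((S && !S) && R): α-rule — add T (S && !S), T R.
    T (S && !S): α-rule — add T S, T !S.
    × closes — contains both S and !S.
  branch 2 (add F ((S && !S) && R), F Q):
    F (((S && !S) && R) == Q): β-rule — branch into T ((S && !S) && R), F Q  //  F ((S && !S) && R), T Q.
      branch 2.1 (add T ((S && !S) && R), F Q):
        T ((S && !S) && R): α-rule — add T (S && !S), T R.
        T (S && !S): α-rule — add T S, T !S.
        × closes — contains both S and !S.
      branch 2.2 (add F ((S && !S) && R), T Q):
        × closes — contains both Q and !Q.
All 3 branches close.
Every branch closed, so the negation is unsatisfiable and the formula is valid.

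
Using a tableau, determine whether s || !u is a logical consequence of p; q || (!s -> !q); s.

Yes

Initial set: {p; (q || (!s -> !q)); s; !(s || !u)}.
!(s || !u): α-rule — add !s, !!u.
× closes — contains both s and !s.
All 1 branch closes.
Every branch closed, so the premises entail the conclusion.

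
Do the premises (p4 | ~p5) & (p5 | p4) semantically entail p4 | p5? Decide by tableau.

Initial set: {((p4 | ~p5) & (p5 | p4)); ~(p4 | p5)}.
((p4 | ~p5) & (p5 | p4)): α-rule — add (p4 | ~p5), (p5 | p4).
~(p4 | p5): α-rule — add ~p4, ~p5.
(p4 | ~p5): β-rule — branch into p4  //  ~p5.
  branch 1 (add p4):
    × closes — contains both p4 and ~p4.
  branch 2 (add ~p5):
    (p5 | p4): β-rule — branch into p5  //  p4.
      branch 2.1 (add p5):
        × closes — contains both p5 and ~p5.
      branch 2.2 (add p4):
        × closes — contains both p4 and ~p4.
All 3 branches close.
Every branch closed, so the premises entail the conclusion.

Yes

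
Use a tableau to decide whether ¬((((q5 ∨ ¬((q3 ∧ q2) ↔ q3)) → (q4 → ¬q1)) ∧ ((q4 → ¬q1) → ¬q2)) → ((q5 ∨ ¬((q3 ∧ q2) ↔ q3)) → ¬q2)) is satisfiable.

Unsatisfiable

Initial set: {¬((((q5 ∨ ¬((q3 ∧ q2) ↔ q3)) → (q4 → ¬q1)) ∧ ((q4 → ¬q1) → ¬q2)) → ((q5 ∨ ¬((q3 ∧ q2) ↔ q3)) → ¬q2))}.
¬((((q5 ∨ ¬((q3 ∧ q2) ↔ q3)) → (q4 → ¬q1)) ∧ ((q4 → ¬q1) → ¬q2)) → ((q5 ∨ ¬((q3 ∧ q2) ↔ q3)) → ¬q2)): α-rule — add (((q5 ∨ ¬((q3 ∧ q2) ↔ q3)) → (q4 → ¬q1)) ∧ ((q4 → ¬q1) → ¬q2)), ¬((q5 ∨ ¬((q3 ∧ q2) ↔ q3)) → ¬q2).
(((q5 ∨ ¬((q3 ∧ q2) ↔ q3)) → (q4 → ¬q1)) ∧ ((q4 → ¬q1) → ¬q2)): α-rule — add ((q5 ∨ ¬((q3 ∧ q2) ↔ q3)) → (q4 → ¬q1)), ((q4 → ¬q1) → ¬q2).
¬((q5 ∨ ¬((q3 ∧ q2) ↔ q3)) → ¬q2): α-rule — add (q5 ∨ ¬((q3 ∧ q2) ↔ q3)), ¬¬q2.
((q5 ∨ ¬((q3 ∧ q2) ↔ q3)) → (q4 → ¬q1)): β-rule — branch into ¬(q5 ∨ ¬((q3 ∧ q2) ↔ q3))  //  (q4 → ¬q1).
  branch 1 (add ¬(q5 ∨ ¬((q3 ∧ q2) ↔ q3))):
    ¬(q5 ∨ ¬((q3 ∧ q2) ↔ q3)): α-rule — add ¬q5, ¬¬((q3 ∧ q2) ↔ q3).
    ((q4 → ¬q1) → ¬q2): β-rule — branch into ¬(q4 → ¬q1)  //  ¬q2.
      branch 1.1 (add ¬(q4 → ¬q1)):
        ¬(q4 → ¬q1): α-rule — add q4, ¬¬q1.
        (q5 ∨ ¬((q3 ∧ q2) ↔ q3)): β-rule — branch into q5  //  ¬((q3 ∧ q2) ↔ q3).
          branch 1.1.1 (add q5):
            × closes — contains both q5 and ¬q5.
          branch 1.1.2 (add ¬((q3 ∧ q2) ↔ q3)):
            ¬¬((q3 ∧ q2) ↔ q3): β-rule — branch into (q3 ∧ q2), q3  //  ¬(q3 ∧ q2), ¬q3.
              branch 1.1.2.1 (add (q3 ∧ q2), q3):
                (q3 ∧ q2): α-rule — add q3, q2.
                ¬((q3 ∧ q2) ↔ q3): β-rule — branch into (q3 ∧ q2), ¬q3  //  ¬(q3 ∧ q2), q3.
                  branch 1.1.2.1.1 (add (q3 ∧ q2), ¬q3):
                    × closes — contains both q3 and ¬q3.
                  branch 1.1.2.1.2 (add ¬(q3 ∧ q2), q3):
                    ¬(q3 ∧ q2): β-rule — branch into ¬q3  //  ¬q2.
                      branch 1.1.2.1.2.1 (add ¬q3):
                        × closes — contains both q3 and ¬q3.
                      branch 1.1.2.1.2.2 (add ¬q2):
                        × closes — contains both q2 and ¬q2.
              branch 1.1.2.2 (add ¬(q3 ∧ q2), ¬q3):
                ¬((q3 ∧ q2) ↔ q3): β-rule — branch into (q3 ∧ q2), ¬q3  //  ¬(q3 ∧ q2), q3.
                  branch 1.1.2.2.1 (add (q3 ∧ q2), ¬q3):
                    (q3 ∧ q2): α-rule — add q3, q2.
                    × closes — contains both q3 and ¬q3.
                  branch 1.1.2.2.2 (add ¬(q3 ∧ q2), q3):
                    × closes — contains both q3 and ¬q3.
      branch 1.2 (add ¬q2):
        × closes — contains both q2 and ¬q2.
  branch 2 (add (q4 → ¬q1)):
    ((q4 → ¬q1) → ¬q2): β-rule — branch into ¬(q4 → ¬q1)  //  ¬q2.
      branch 2.1 (add ¬(q4 → ¬q1)):
        ¬(q4 → ¬q1): α-rule — add q4, ¬¬q1.
        (q5 ∨ ¬((q3 ∧ q2) ↔ q3)): β-rule — branch into q5  //  ¬((q3 ∧ q2) ↔ q3).
          branch 2.1.1 (add q5):
            (q4 → ¬q1): β-rule — branch into ¬q4  //  ¬q1.
              branch 2.1.1.1 (add ¬q4):
                × closes — contains both q4 and ¬q4.
              branch 2.1.1.2 (add ¬q1):
                × closes — contains both q1 and ¬q1.
          branch 2.1.2 (add ¬((q3 ∧ q2) ↔ q3)):
            (q4 → ¬q1): β-rule — branch into ¬q4  //  ¬q1.
              branch 2.1.2.1 (add ¬q4):
                × closes — contains both q4 and ¬q4.
              branch 2.1.2.2 (add ¬q1):
                × closes — contains both q1 and ¬q1.
      branch 2.2 (add ¬q2):
        × closes — contains both q2 and ¬q2.
All 12 branches close.
Every branch closed; the formula is unsatisfiable.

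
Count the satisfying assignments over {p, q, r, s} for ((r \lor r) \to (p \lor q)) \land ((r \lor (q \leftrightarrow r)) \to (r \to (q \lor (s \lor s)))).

13

Initial set: {T (((r \lor r) \to (p \lor q)) \land ((r \lor (q \leftrightarrow r)) \to (r \to (q \lor (s \lor s)))))}.
T (((r \lor r) \to (p \lor q)) \land ((r \lor (q \leftrightarrow r)) \to (r \to (q \lor (s \lor s))))): α-rule — add T ((r \lor r) \to (p \lor q)), T ((r \lor (q \leftrightarrow r)) \to (r \to (q \lor (s \lor s)))).
T ((r \lor r) \to (p \lor q)): β-rule — branch into F (r \lor r)  //  T (p \lor q).
  branch 1 (add F (r \lor r)):
    F (r \lor r): α-rule — add F r, F r.
    T ((r \lor (q \leftrightarrow r)) \to (r \to (q \lor (s \lor s)))): β-rule — branch into F (r \lor (q \leftrightarrow r))  //  T (r \to (q \lor (s \lor s))).
      branch 1.1 (add F (r \lor (q \leftrightarrow r))):
        F (r \lor (q \leftrightarrow r)): α-rule — add F r, F (q \leftrightarrow r).
        F (q \leftrightarrow r): β-rule — branch into T q, F r  //  F q, T r.
          branch 1.1.1 (add T q, F r):
            ○ open, literals {q=1, r=0}.
          branch 1.1.2 (add F q, T r):
            × closes — contains both r and \lnot r.
      branch 1.2 (add T (r \to (q \lor (s \lor s)))):
        T (r \to (q \lor (s \lor s))): β-rule — branch into F r  //  T (q \lor (s \lor s)).
          branch 1.2.1 (add F r):
            ○ open, literals {r=0}.
          branch 1.2.2 (add T (q \lor (s \lor s))):
            T (q \lor (s \lor s)): β-rule — branch into T q  //  T (s \lor s).
              branch 1.2.2.1 (add T q):
                ○ open, literals {q=1, r=0}.
              branch 1.2.2.2 (add T (s \lor s)):
                T (s \lor s): β-rule — branch into T s  //  T s.
                  branch 1.2.2.2.1 (add T s):
                    ○ open, literals {r=0, s=1}.
                  branch 1.2.2.2.2 (add T s):
                    ○ open, literals {r=0, s=1}.
  branch 2 (add T (p \lor q)):
    T ((r \lor (q \leftrightarrow r)) \to (r \to (q \lor (s \lor s)))): β-rule — branch into F (r \lor (q \leftrightarrow r))  //  T (r \to (q \lor (s \lor s))).
      branch 2.1 (add F (r \lor (q \leftrightarrow r))):
        F (r \lor (q \leftrightarrow r)): α-rule — add F r, F (q \leftrightarrow r).
        T (p \lor q): β-rule — branch into T p  //  T q.
          branch 2.1.1 (add T p):
            F (q \leftrightarrow r): β-rule — branch into T q, F r  //  F q, T r.
              branch 2.1.1.1 (add T q, F r):
                ○ open, literals {p=1, q=1, r=0}.
              branch 2.1.1.2 (add F q, T r):
                × closes — contains both r and \lnot r.
          branch 2.1.2 (add T q):
            F (q \leftrightarrow r): β-rule — branch into T q, F r  //  F q, T r.
              branch 2.1.2.1 (add T q, F r):
                ○ open, literals {q=1, r=0}.
              branch 2.1.2.2 (add F q, T r):
                × closes — contains both q and \lnot q.
      branch 2.2 (add T (r \to (q \lor (s \lor s)))):
        T (p \lor q): β-rule — branch into T p  //  T q.
          branch 2.2.1 (add T p):
            T (r \to (q \lor (s \lor s))): β-rule — branch into F r  //  T (q \lor (s \lor s)).
              branch 2.2.1.1 (add F r):
                ○ open, literals {p=1, r=0}.
              branch 2.2.1.2 (add T (q \lor (s \lor s))):
                T (q \lor (s \lor s)): β-rule — branch into T q  //  T (s \lor s).
                  branch 2.2.1.2.1 (add T q):
                    ○ open, literals {p=1, q=1}.
                  branch 2.2.1.2.2 (add T (s \lor s)):
                    T (s \lor s): β-rule — branch into T s  //  T s.
                      branch 2.2.1.2.2.1 (add T s):
                        ○ open, literals {p=1, s=1}.
                      branch 2.2.1.2.2.2 (add T s):
                        ○ open, literals {p=1, s=1}.
          branch 2.2.2 (add T q):
            T (r \to (q \lor (s \lor s))): β-rule — branch into F r  //  T (q \lor (s \lor s)).
              branch 2.2.2.1 (add F r):
                ○ open, literals {q=1, r=0}.
              branch 2.2.2.2 (add T (q \lor (s \lor s))):
                T (q \lor (s \lor s)): β-rule — branch into T q  //  T (s \lor s).
                  branch 2.2.2.2.1 (add T q):
                    ○ open, literals {q=1}.
                  branch 2.2.2.2.2 (add T (s \lor s)):
                    T (s \lor s): β-rule — branch into T s  //  T s.
                      branch 2.2.2.2.2.1 (add T s):
                        ○ open, literals {q=1, s=1}.
                      branch 2.2.2.2.2.2 (add T s):
                        ○ open, literals {q=1, s=1}.
3 branches closed, 15 open.
Each open branch fixes some atoms; the unmentioned ones are free. Counting distinct full assignments: branch {q=1, r=0} (p, s) contributes 4 new; branch {r=0} (p, q, s) contributes 4 new; branch {q=1, r=0} (p, s) contributes 0 new; branch {r=0, s=1} (p, q) contributes 0 new; branch {r=0, s=1} (p, q) contributes 0 new; branch {p=1, q=1, r=0} (s) contributes 0 new; branch {q=1, r=0} (p, s) contributes 0 new; branch {p=1, r=0} (q, s) contributes 0 new; branch {p=1, q=1} (r, s) contributes 2 new; branch {p=1, s=1} (q, r) contributes 1 new; branch {p=1, s=1} (q, r) contributes 0 new; branch {q=1, r=0} (p, s) contributes 0 new; branch {q=1} (p, r, s) contributes 2 new; branch {q=1, s=1} (p, r) contributes 0 new; branch {q=1, s=1} (p, r) contributes 0 new. Total: 13.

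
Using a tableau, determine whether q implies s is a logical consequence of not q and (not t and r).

Initial set: {(not q and (not t and r)); not (q implies s)}.
(not q and (not t and r)): α-rule — add not q, (not t and r).
not (q implies s): α-rule — add q, not s.
× closes — contains both q and not q.
All 1 branch closes.
Every branch closed, so the premises entail the conclusion.

Yes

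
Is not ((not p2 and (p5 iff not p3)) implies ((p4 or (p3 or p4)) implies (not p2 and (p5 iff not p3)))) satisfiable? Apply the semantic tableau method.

Initial set: {T not ((not p2 and (p5 iff not p3)) implies ((p4 or (p3 or p4)) implies (not p2 and (p5 iff not p3))))}.
T not ((not p2 and (p5 iff not p3)) implies ((p4 or (p3 or p4)) implies (not p2 and (p5 iff not p3)))): α-rule — add T (not p2 and (p5 iff not p3)), F ((p4 or (p3 or p4)) implies (not p2 and (p5 iff not p3))).
T (not p2 and (p5 iff not p3)): α-rule — add T not p2, T (p5 iff not p3).
F ((p4 or (p3 or p4)) implies (not p2 and (p5 iff not p3))): α-rule — add T (p4 or (p3 or p4)), F (not p2 and (p5 iff not p3)).
T (p5 iff not p3): β-rule — branch into T p5, T not p3  //  F p5, F not p3.
  branch 1 (add T p5, T not p3):
    T (p4 or (p3 or p4)): β-rule — branch into T p4  //  T (p3 or p4).
      branch 1.1 (add T p4):
        F (not p2 and (p5 iff not p3)): β-rule — branch into F not p2  //  F (p5 iff not p3).
          branch 1.1.1 (add F not p2):
            × closes — contains both p2 and not p2.
          branch 1.1.2 (add F (p5 iff not p3)):
            F (p5 iff not p3): β-rule — branch into T p5, F not p3  //  F p5, T not p3.
              branch 1.1.2.1 (add T p5, F not p3):
                × closes — contains both p3 and not p3.
              branch 1.1.2.2 (add F p5, T not p3):
                × closes — contains both p5 and not p5.
      branch 1.2 (add T (p3 or p4)):
        F (not p2 and (p5 iff not p3)): β-rule — branch into F not p2  //  F (p5 iff not p3).
          branch 1.2.1 (add F not p2):
            × closes — contains both p2 and not p2.
          branch 1.2.2 (add F (p5 iff not p3)):
            T (p3 or p4): β-rule — branch into T p3  //  T p4.
              branch 1.2.2.1 (add T p3):
                × closes — contains both p3 and not p3.
              branch 1.2.2.2 (add T p4):
                F (p5 iff not p3): β-rule — branch into T p5, F not p3  //  F p5, T not p3.
                  branch 1.2.2.2.1 (add T p5, F not p3):
                    × closes — contains both p3 and not p3.
                  branch 1.2.2.2.2 (add F p5, T not p3):
                    × closes — contains both p5 and not p5.
  branch 2 (add F p5, F not p3):
    T (p4 or (p3 or p4)): β-rule — branch into T p4  //  T (p3 or p4).
      branch 2.1 (add T p4):
        F (not p2 and (p5 iff not p3)): β-rule — branch into F not p2  //  F (p5 iff not p3).
          branch 2.1.1 (add F not p2):
            × closes — contains both p2 and not p2.
          branch 2.1.2 (add F (p5 iff not p3)):
            F (p5 iff not p3): β-rule — branch into T p5, F not p3  //  F p5, T not p3.
              branch 2.1.2.1 (add T p5, F not p3):
                × closes — contains both p5 and not p5.
              branch 2.1.2.2 (add F p5, T not p3):
                × closes — contains both p3 and not p3.
      branch 2.2 (add T (p3 or p4)):
        F (not p2 and (p5 iff not p3)): β-rule — branch into F not p2  //  F (p5 iff not p3).
          branch 2.2.1 (add F not p2):
            × closes — contains both p2 and not p2.
          branch 2.2.2 (add F (p5 iff not p3)):
            T (p3 or p4): β-rule — branch into T p3  //  T p4.
              branch 2.2.2.1 (add T p3):
                F (p5 iff not p3): β-rule — branch into T p5, F not p3  //  F p5, T not p3.
                  branch 2.2.2.1.1 (add T p5, F not p3):
                    × closes — contains both p5 and not p5.
                  branch 2.2.2.1.2 (add F p5, T not p3):
                    × closes — contains both p3 and not p3.
              branch 2.2.2.2 (add T p4):
                F (p5 iff not p3): β-rule — branch into T p5, F not p3  //  F p5, T not p3.
                  branch 2.2.2.2.1 (add T p5, F not p3):
                    × closes — contains both p5 and not p5.
                  branch 2.2.2.2.2 (add F p5, T not p3):
                    × closes — contains both p3 and not p3.
All 15 branches close.
Every branch closed; the formula is unsatisfiable.

Unsatisfiable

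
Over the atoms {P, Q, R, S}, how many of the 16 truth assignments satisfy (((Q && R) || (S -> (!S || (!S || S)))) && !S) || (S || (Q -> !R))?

Initial set: {((((Q && R) || (S -> (!S || (!S || S)))) && !S) || (S || (Q -> !R)))}.
((((Q && R) || (S -> (!S || (!S || S)))) && !S) || (S || (Q -> !R))): β-rule — branch into (((Q && R) || (S -> (!S || (!S || S)))) && !S)  //  (S || (Q -> !R)).
  branch 1 (add (((Q && R) || (S -> (!S || (!S || S)))) && !S)):
    (((Q && R) || (S -> (!S || (!S || S)))) && !S): α-rule — add ((Q && R) || (S -> (!S || (!S || S)))), !S.
    ((Q && R) || (S -> (!S || (!S || S)))): β-rule — branch into (Q && R)  //  (S -> (!S || (!S || S))).
      branch 1.1 (add (Q && R)):
        (Q && R): α-rule — add Q, R.
        ○ open, literals {Q=T, R=T, S=F}.
      branch 1.2 (add (S -> (!S || (!S || S)))):
        (S -> (!S || (!S || S))): β-rule — branch into !S  //  (!S || (!S || S)).
          branch 1.2.1 (add !S):
            ○ open, literals {S=F}.
          branch 1.2.2 (add (!S || (!S || S))):
            (!S || (!S || S)): β-rule — branch into !S  //  (!S || S).
              branch 1.2.2.1 (add !S):
                ○ open, literals {S=F}.
              branch 1.2.2.2 (add (!S || S)):
                (!S || S): β-rule — branch into !S  //  S.
                  branch 1.2.2.2.1 (add !S):
                    ○ open, literals {S=F}.
                  branch 1.2.2.2.2 (add S):
                    × closes — contains both S and !S.
  branch 2 (add (S || (Q -> !R))):
    (S || (Q -> !R)): β-rule — branch into S  //  (Q -> !R).
      branch 2.1 (add S):
        ○ open, literals {S=T}.
      branch 2.2 (add (Q -> !R)):
        (Q -> !R): β-rule — branch into !Q  //  !R.
          branch 2.2.1 (add !Q):
            ○ open, literals {Q=F}.
          branch 2.2.2 (add !R):
            ○ open, literals {R=F}.
1 branch closed, 7 open.
Each open branch fixes some atoms; the unmentioned ones are free. Counting distinct full assignments: branch {Q=T, R=T, S=F} (P) contributes 2 new; branch {S=F} (P, Q, R) contributes 6 new; branch {S=F} (P, Q, R) contributes 0 new; branch {S=F} (P, Q, R) contributes 0 new; branch {S=T} (P, Q, R) contributes 8 new; branch {Q=F} (P, R, S) contributes 0 new; branch {R=F} (P, Q, S) contributes 0 new. Total: 16.

16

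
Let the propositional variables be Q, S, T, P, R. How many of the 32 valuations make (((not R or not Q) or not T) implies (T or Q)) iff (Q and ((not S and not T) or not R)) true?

18

Initial set: {((((not R or not Q) or not T) implies (T or Q)) iff (Q and ((not S and not T) or not R)))}.
((((not R or not Q) or not T) implies (T or Q)) iff (Q and ((not S and not T) or not R))): β-rule — branch into (((not R or not Q) or not T) implies (T or Q)), (Q and ((not S and not T) or not R))  //  not (((not R or not Q) or not T) implies (T or Q)), not (Q and ((not S and not T) or not R)).
  branch 1 (add (((not R or not Q) or not T) implies (T or Q)), (Q and ((not S and not T) or not R))):
    (Q and ((not S and not T) or not R)): α-rule — add Q, ((not S and not T) or not R).
    (((not R or not Q) or not T) implies (T or Q)): β-rule — branch into not ((not R or not Q) or not T)  //  (T or Q).
      branch 1.1 (add not ((not R or not Q) or not T)):
        not ((not R or not Q) or not T): α-rule — add not (not R or not Q), not not T.
        not (not R or not Q): α-rule — add not not R, not not Q.
        ((not S and not T) or not R): β-rule — branch into (not S and not T)  //  not R.
          branch 1.1.1 (add (not S and not T)):
            (not S and not T): α-rule — add not S, not T.
            × closes — contains both T and not T.
          branch 1.1.2 (add not R):
            × closes — contains both R and not R.
      branch 1.2 (add (T or Q)):
        ((not S and not T) or not R): β-rule — branch into (not S and not T)  //  not R.
          branch 1.2.1 (add (not S and not T)):
            (not S and not T): α-rule — add not S, not T.
            (T or Q): β-rule — branch into T  //  Q.
              branch 1.2.1.1 (add T):
                × closes — contains both T and not T.
              branch 1.2.1.2 (add Q):
                ○ open, literals {Q=1, S=0, T=0}.
          branch 1.2.2 (add not R):
            (T or Q): β-rule — branch into T  //  Q.
              branch 1.2.2.1 (add T):
                ○ open, literals {Q=1, R=0, T=1}.
              branch 1.2.2.2 (add Q):
                ○ open, literals {Q=1, R=0}.
  branch 2 (add not (((not R or not Q) or not T) implies (T or Q)), not (Q and ((not S and not T) or not R))):
    not (((not R or not Q) or not T) implies (T or Q)): α-rule — add ((not R or not Q) or not T), not (T or Q).
    not (T or Q): α-rule — add not T, not Q.
    not (Q and ((not S and not T) or not R)): β-rule — branch into not Q  //  not ((not S and not T) or not R).
      branch 2.1 (add not Q):
        ((not R or not Q) or not T): β-rule — branch into (not R or not Q)  //  not T.
          branch 2.1.1 (add (not R or not Q)):
            (not R or not Q): β-rule — branch into not R  //  not Q.
              branch 2.1.1.1 (add not R):
                ○ open, literals {Q=0, R=0, T=0}.
              branch 2.1.1.2 (add not Q):
                ○ open, literals {Q=0, T=0}.
          branch 2.1.2 (add not T):
            ○ open, literals {Q=0, T=0}.
      branch 2.2 (add not ((not S and not T) or not R)):
        not ((not S and not T) or not R): α-rule — add not (not S and not T), not not R.
        ((not R or not Q) or not T): β-rule — branch into (not R or not Q)  //  not T.
          branch 2.2.1 (add (not R or not Q)):
            not (not S and not T): β-rule — branch into not not S  //  not not T.
              branch 2.2.1.1 (add not not S):
                (not R or not Q): β-rule — branch into not R  //  not Q.
                  branch 2.2.1.1.1 (add not R):
                    × closes — contains both R and not R.
                  branch 2.2.1.1.2 (add not Q):
                    ○ open, literals {Q=0, R=1, S=1, T=0}.
              branch 2.2.1.2 (add not not T):
                × closes — contains both T and not T.
          branch 2.2.2 (add not T):
            not (not S and not T): β-rule — branch into not not S  //  not not T.
              branch 2.2.2.1 (add not not S):
                ○ open, literals {Q=0, R=1, S=1, T=0}.
              branch 2.2.2.2 (add not not T):
                × closes — contains both T and not T.
6 branches closed, 8 open.
Each open branch fixes some atoms; the unmentioned ones are free. Counting distinct full assignments: branch {Q=1, S=0, T=0} (P, R) contributes 4 new; branch {Q=1, R=0, T=1} (S, P) contributes 4 new; branch {Q=1, R=0} (S, T, P) contributes 2 new; branch {Q=0, R=0, T=0} (S, P) contributes 4 new; branch {Q=0, T=0} (S, P, R) contributes 4 new; branch {Q=0, T=0} (S, P, R) contributes 0 new; branch {Q=0, R=1, S=1, T=0} (P) contributes 0 new; branch {Q=0, R=1, S=1, T=0} (P) contributes 0 new. Total: 18.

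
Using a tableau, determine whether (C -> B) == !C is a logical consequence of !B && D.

Yes

Initial set: {(!B && D); !((C -> B) == !C)}.
(!B && D): α-rule — add !B, D.
!((C -> B) == !C): β-rule — branch into (C -> B), !!C  //  !(C -> B), !C.
  branch 1 (add (C -> B), !!C):
    (C -> B): β-rule — branch into !C  //  B.
      branch 1.1 (add !C):
        × closes — contains both C and !C.
      branch 1.2 (add B):
        × closes — contains both B and !B.
  branch 2 (add !(C -> B), !C):
    !(C -> B): α-rule — add C, !B.
    × closes — contains both C and !C.
All 3 branches close.
Every branch closed, so the premises entail the conclusion.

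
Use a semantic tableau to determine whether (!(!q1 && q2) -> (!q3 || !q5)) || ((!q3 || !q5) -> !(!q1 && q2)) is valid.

Assume the negation and expand:
Initial set: {F ((!(!q1 && q2) -> (!q3 || !q5)) || ((!q3 || !q5) -> !(!q1 && q2)))}.
F ((!(!q1 && q2) -> (!q3 || !q5)) || ((!q3 || !q5) -> !(!q1 && q2))): α-rule — add F (!(!q1 && q2) -> (!q3 || !q5)), F ((!q3 || !q5) -> !(!q1 && q2)).
F (!(!q1 && q2) -> (!q3 || !q5)): α-rule — add T !(!q1 && q2), F (!q3 || !q5).
F ((!q3 || !q5) -> !(!q1 && q2)): α-rule — add T (!q3 || !q5), F !(!q1 && q2).
F (!q3 || !q5): α-rule — add F !q3, F !q5.
F !(!q1 && q2): α-rule — add T !q1, T q2.
T !(!q1 && q2): β-rule — branch into F !q1  //  F q2.
  branch 1 (add F !q1):
    × closes — contains both q1 and !q1.
  branch 2 (add F q2):
    × closes — contains both q2 and !q2.
All 2 branches close.
Every branch closed, so the negation is unsatisfiable and the formula is valid.

Valid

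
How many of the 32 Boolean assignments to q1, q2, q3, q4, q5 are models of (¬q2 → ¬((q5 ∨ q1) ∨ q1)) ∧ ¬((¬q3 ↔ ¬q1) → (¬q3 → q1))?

Initial set: {((¬q2 → ¬((q5 ∨ q1) ∨ q1)) ∧ ¬((¬q3 ↔ ¬q1) → (¬q3 → q1)))}.
((¬q2 → ¬((q5 ∨ q1) ∨ q1)) ∧ ¬((¬q3 ↔ ¬q1) → (¬q3 → q1))): α-rule — add (¬q2 → ¬((q5 ∨ q1) ∨ q1)), ¬((¬q3 ↔ ¬q1) → (¬q3 → q1)).
¬((¬q3 ↔ ¬q1) → (¬q3 → q1)): α-rule — add (¬q3 ↔ ¬q1), ¬(¬q3 → q1).
¬(¬q3 → q1): α-rule — add ¬q3, ¬q1.
(¬q2 → ¬((q5 ∨ q1) ∨ q1)): β-rule — branch into ¬¬q2  //  ¬((q5 ∨ q1) ∨ q1).
  branch 1 (add ¬¬q2):
    (¬q3 ↔ ¬q1): β-rule — branch into ¬q3, ¬q1  //  ¬¬q3, ¬¬q1.
      branch 1.1 (add ¬q3, ¬q1):
        ○ open, literals {q1=false, q2=true, q3=false}.
      branch 1.2 (add ¬¬q3, ¬¬q1):
        × closes — contains both q3 and ¬q3.
  branch 2 (add ¬((q5 ∨ q1) ∨ q1)):
    ¬((q5 ∨ q1) ∨ q1): α-rule — add ¬(q5 ∨ q1), ¬q1.
    ¬(q5 ∨ q1): α-rule — add ¬q5, ¬q1.
    (¬q3 ↔ ¬q1): β-rule — branch into ¬q3, ¬q1  //  ¬¬q3, ¬¬q1.
      branch 2.1 (add ¬q3, ¬q1):
        ○ open, literals {q1=false, q3=false, q5=false}.
      branch 2.2 (add ¬¬q3, ¬¬q1):
        × closes — contains both q3 and ¬q3.
2 branches closed, 2 open.
Each open branch fixes some atoms; the unmentioned ones are free. Counting distinct full assignments: branch {q1=false, q2=true, q3=false} (q4, q5) contributes 4 new; branch {q1=false, q3=false, q5=false} (q2, q4) contributes 2 new. Total: 6.

6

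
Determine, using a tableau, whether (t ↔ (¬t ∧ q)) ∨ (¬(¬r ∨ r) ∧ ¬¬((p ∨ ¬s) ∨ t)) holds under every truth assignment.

Assume the negation and expand:
Initial set: {F ((t ↔ (¬t ∧ q)) ∨ (¬(¬r ∨ r) ∧ ¬¬((p ∨ ¬s) ∨ t)))}.
F ((t ↔ (¬t ∧ q)) ∨ (¬(¬r ∨ r) ∧ ¬¬((p ∨ ¬s) ∨ t))): α-rule — add F (t ↔ (¬t ∧ q)), F (¬(¬r ∨ r) ∧ ¬¬((p ∨ ¬s) ∨ t)).
F (t ↔ (¬t ∧ q)): β-rule — branch into T t, F (¬t ∧ q)  //  F t, T (¬t ∧ q).
  branch 1 (add T t, F (¬t ∧ q)):
    F (¬(¬r ∨ r) ∧ ¬¬((p ∨ ¬s) ∨ t)): β-rule — branch into F ¬(¬r ∨ r)  //  F ¬¬((p ∨ ¬s) ∨ t).
      branch 1.1 (add F ¬(¬r ∨ r)):
        F (¬t ∧ q): β-rule — branch into F ¬t  //  F q.
          branch 1.1.1 (add F ¬t):
            F ¬(¬r ∨ r): β-rule — branch into T ¬r  //  T r.
              branch 1.1.1.1 (add T ¬r):
                ○ open, literals {r=false, t=true}.
              branch 1.1.1.2 (add T r):
                ○ open, literals {r=true, t=true}.
          branch 1.1.2 (add F q):
            F ¬(¬r ∨ r): β-rule — branch into T ¬r  //  T r.
              branch 1.1.2.1 (add T ¬r):
                ○ open, literals {q=false, r=false, t=true}.
              branch 1.1.2.2 (add T r):
                ○ open, literals {q=false, r=true, t=true}.
      branch 1.2 (add F ¬¬((p ∨ ¬s) ∨ t)):
        F ¬¬((p ∨ ¬s) ∨ t): drop double negation, giving F ((p ∨ ¬s) ∨ t).
        F ((p ∨ ¬s) ∨ t): α-rule — add F (p ∨ ¬s), F t.
        × closes — contains both t and ¬t.
  branch 2 (add F t, T (¬t ∧ q)):
    T (¬t ∧ q): α-rule — add T ¬t, T q.
    F (¬(¬r ∨ r) ∧ ¬¬((p ∨ ¬s) ∨ t)): β-rule — branch into F ¬(¬r ∨ r)  //  F ¬¬((p ∨ ¬s) ∨ t).
      branch 2.1 (add F ¬(¬r ∨ r)):
        F ¬(¬r ∨ r): β-rule — branch into T ¬r  //  T r.
          branch 2.1.1 (add T ¬r):
            ○ open, literals {q=true, r=false, t=false}.
          branch 2.1.2 (add T r):
            ○ open, literals {q=true, r=true, t=false}.
      branch 2.2 (add F ¬¬((p ∨ ¬s) ∨ t)):
        F ¬¬((p ∨ ¬s) ∨ t): drop double negation, giving F ((p ∨ ¬s) ∨ t).
        F ((p ∨ ¬s) ∨ t): α-rule — add F (p ∨ ¬s), F t.
        F (p ∨ ¬s): α-rule — add F p, F ¬s.
        ○ open, literals {p=false, q=true, s=true, t=false}.
1 branch closed, 7 open.
An open branch gives a countermodel: r=false, t=true (unmentioned atoms arbitrary); under it the original formula is false.

Not valid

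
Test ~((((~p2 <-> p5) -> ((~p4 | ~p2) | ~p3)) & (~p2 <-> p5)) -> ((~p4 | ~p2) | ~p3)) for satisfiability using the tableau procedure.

Initial set: {~((((~p2 <-> p5) -> ((~p4 | ~p2) | ~p3)) & (~p2 <-> p5)) -> ((~p4 | ~p2) | ~p3))}.
~((((~p2 <-> p5) -> ((~p4 | ~p2) | ~p3)) & (~p2 <-> p5)) -> ((~p4 | ~p2) | ~p3)): α-rule — add (((~p2 <-> p5) -> ((~p4 | ~p2) | ~p3)) & (~p2 <-> p5)), ~((~p4 | ~p2) | ~p3).
(((~p2 <-> p5) -> ((~p4 | ~p2) | ~p3)) & (~p2 <-> p5)): α-rule — add ((~p2 <-> p5) -> ((~p4 | ~p2) | ~p3)), (~p2 <-> p5).
~((~p4 | ~p2) | ~p3): α-rule — add ~(~p4 | ~p2), ~~p3.
~(~p4 | ~p2): α-rule — add ~~p4, ~~p2.
((~p2 <-> p5) -> ((~p4 | ~p2) | ~p3)): β-rule — branch into ~(~p2 <-> p5)  //  ((~p4 | ~p2) | ~p3).
  branch 1 (add ~(~p2 <-> p5)):
    (~p2 <-> p5): β-rule — branch into ~p2, p5  //  ~~p2, ~p5.
      branch 1.1 (add ~p2, p5):
        × closes — contains both p2 and ~p2.
      branch 1.2 (add ~~p2, ~p5):
        ~(~p2 <-> p5): β-rule — branch into ~p2, ~p5  //  ~~p2, p5.
          branch 1.2.1 (add ~p2, ~p5):
            × closes — contains both p2 and ~p2.
          branch 1.2.2 (add ~~p2, p5):
            × closes — contains both p5 and ~p5.
  branch 2 (add ((~p4 | ~p2) | ~p3)):
    (~p2 <-> p5): β-rule — branch into ~p2, p5  //  ~~p2, ~p5.
      branch 2.1 (add ~p2, p5):
        × closes — contains both p2 and ~p2.
      branch 2.2 (add ~~p2, ~p5):
        ((~p4 | ~p2) | ~p3): β-rule — branch into (~p4 | ~p2)  //  ~p3.
          branch 2.2.1 (add (~p4 | ~p2)):
            (~p4 | ~p2): β-rule — branch into ~p4  //  ~p2.
              branch 2.2.1.1 (add ~p4):
                × closes — contains both p4 and ~p4.
              branch 2.2.1.2 (add ~p2):
                × closes — contains both p2 and ~p2.
          branch 2.2.2 (add ~p3):
            × closes — contains both p3 and ~p3.
All 7 branches close.
Every branch closed; the formula is unsatisfiable.

Unsatisfiable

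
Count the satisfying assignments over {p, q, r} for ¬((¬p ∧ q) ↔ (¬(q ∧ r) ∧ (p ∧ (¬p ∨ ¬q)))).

Initial set: {¬((¬p ∧ q) ↔ (¬(q ∧ r) ∧ (p ∧ (¬p ∨ ¬q))))}.
¬((¬p ∧ q) ↔ (¬(q ∧ r) ∧ (p ∧ (¬p ∨ ¬q)))): β-rule — branch into (¬p ∧ q), ¬(¬(q ∧ r) ∧ (p ∧ (¬p ∨ ¬q)))  //  ¬(¬p ∧ q), (¬(q ∧ r) ∧ (p ∧ (¬p ∨ ¬q))).
  branch 1 (add (¬p ∧ q), ¬(¬(q ∧ r) ∧ (p ∧ (¬p ∨ ¬q)))):
    (¬p ∧ q): α-rule — add ¬p, q.
    ¬(¬(q ∧ r) ∧ (p ∧ (¬p ∨ ¬q))): β-rule — branch into ¬¬(q ∧ r)  //  ¬(p ∧ (¬p ∨ ¬q)).
      branch 1.1 (add ¬¬(q ∧ r)):
        ¬¬(q ∧ r): α-rule — add q, r.
        ○ open, literals {p=F, q=T, r=T}.
      branch 1.2 (add ¬(p ∧ (¬p ∨ ¬q))):
        ¬(p ∧ (¬p ∨ ¬q)): β-rule — branch into ¬p  //  ¬(¬p ∨ ¬q).
          branch 1.2.1 (add ¬p):
            ○ open, literals {p=F, q=T}.
          branch 1.2.2 (add ¬(¬p ∨ ¬q)):
            ¬(¬p ∨ ¬q): α-rule — add ¬¬p, ¬¬q.
            × closes — contains both p and ¬p.
  branch 2 (add ¬(¬p ∧ q), (¬(q ∧ r) ∧ (p ∧ (¬p ∨ ¬q)))):
    (¬(q ∧ r) ∧ (p ∧ (¬p ∨ ¬q))): α-rule — add ¬(q ∧ r), (p ∧ (¬p ∨ ¬q)).
    (p ∧ (¬p ∨ ¬q)): α-rule — add p, (¬p ∨ ¬q).
    ¬(¬p ∧ q): β-rule — branch into ¬¬p  //  ¬q.
      branch 2.1 (add ¬¬p):
        ¬(q ∧ r): β-rule — branch into ¬q  //  ¬r.
          branch 2.1.1 (add ¬q):
            (¬p ∨ ¬q): β-rule — branch into ¬p  //  ¬q.
              branch 2.1.1.1 (add ¬p):
                × closes — contains both p and ¬p.
              branch 2.1.1.2 (add ¬q):
                ○ open, literals {p=T, q=F}.
          branch 2.1.2 (add ¬r):
            (¬p ∨ ¬q): β-rule — branch into ¬p  //  ¬q.
              branch 2.1.2.1 (add ¬p):
                × closes — contains both p and ¬p.
              branch 2.1.2.2 (add ¬q):
                ○ open, literals {p=T, q=F, r=F}.
      branch 2.2 (add ¬q):
        ¬(q ∧ r): β-rule — branch into ¬q  //  ¬r.
          branch 2.2.1 (add ¬q):
            (¬p ∨ ¬q): β-rule — branch into ¬p  //  ¬q.
              branch 2.2.1.1 (add ¬p):
                × closes — contains both p and ¬p.
              branch 2.2.1.2 (add ¬q):
                ○ open, literals {p=T, q=F}.
          branch 2.2.2 (add ¬r):
            (¬p ∨ ¬q): β-rule — branch into ¬p  //  ¬q.
              branch 2.2.2.1 (add ¬p):
                × closes — contains both p and ¬p.
              branch 2.2.2.2 (add ¬q):
                ○ open, literals {p=T, q=F, r=F}.
5 branches closed, 6 open.
Each open branch fixes some atoms; the unmentioned ones are free. Counting distinct full assignments: branch {p=F, q=T, r=T} (none free) contributes 1 new; branch {p=F, q=T} (r) contributes 1 new; branch {p=T, q=F} (r) contributes 2 new; branch {p=T, q=F, r=F} (none free) contributes 0 new; branch {p=T, q=F} (r) contributes 0 new; branch {p=T, q=F, r=F} (none free) contributes 0 new. Total: 4.

4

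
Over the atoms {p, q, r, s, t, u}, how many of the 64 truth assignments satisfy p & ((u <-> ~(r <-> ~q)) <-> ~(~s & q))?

Initial set: {T (p & ((u <-> ~(r <-> ~q)) <-> ~(~s & q)))}.
T (p & ((u <-> ~(r <-> ~q)) <-> ~(~s & q))): α-rule — add T p, T ((u <-> ~(r <-> ~q)) <-> ~(~s & q)).
T ((u <-> ~(r <-> ~q)) <-> ~(~s & q)): β-rule — branch into T (u <-> ~(r <-> ~q)), T ~(~s & q)  //  F (u <-> ~(r <-> ~q)), F ~(~s & q).
  branch 1 (add T (u <-> ~(r <-> ~q)), T ~(~s & q)):
    T (u <-> ~(r <-> ~q)): β-rule — branch into T u, T ~(r <-> ~q)  //  F u, F ~(r <-> ~q).
      branch 1.1 (add T u, T ~(r <-> ~q)):
        T ~(~s & q): β-rule — branch into F ~s  //  F q.
          branch 1.1.1 (add F ~s):
            T ~(r <-> ~q): β-rule — branch into T r, F ~q  //  F r, T ~q.
              branch 1.1.1.1 (add T r, F ~q):
                ○ open, literals {p=T, q=T, r=T, s=T, u=T}.
              branch 1.1.1.2 (add F r, T ~q):
                ○ open, literals {p=T, q=F, r=F, s=T, u=T}.
          branch 1.1.2 (add F q):
            T ~(r <-> ~q): β-rule — branch into T r, F ~q  //  F r, T ~q.
              branch 1.1.2.1 (add T r, F ~q):
                × closes — contains both q and ~q.
              branch 1.1.2.2 (add F r, T ~q):
                ○ open, literals {p=T, q=F, r=F, u=T}.
      branch 1.2 (add F u, F ~(r <-> ~q)):
        T ~(~s & q): β-rule — branch into F ~s  //  F q.
          branch 1.2.1 (add F ~s):
            F ~(r <-> ~q): β-rule — branch into T r, T ~q  //  F r, F ~q.
              branch 1.2.1.1 (add T r, T ~q):
                ○ open, literals {p=T, q=F, r=T, s=T, u=F}.
              branch 1.2.1.2 (add F r, F ~q):
                ○ open, literals {p=T, q=T, r=F, s=T, u=F}.
          branch 1.2.2 (add F q):
            F ~(r <-> ~q): β-rule — branch into T r, T ~q  //  F r, F ~q.
              branch 1.2.2.1 (add T r, T ~q):
                ○ open, literals {p=T, q=F, r=T, u=F}.
              branch 1.2.2.2 (add F r, F ~q):
                × closes — contains both q and ~q.
  branch 2 (add F (u <-> ~(r <-> ~q)), F ~(~s & q)):
    F ~(~s & q): α-rule — add T ~s, T q.
    F (u <-> ~(r <-> ~q)): β-rule — branch into T u, F ~(r <-> ~q)  //  F u, T ~(r <-> ~q).
      branch 2.1 (add T u, F ~(r <-> ~q)):
        F ~(r <-> ~q): β-rule — branch into T r, T ~q  //  F r, F ~q.
          branch 2.1.1 (add T r, T ~q):
            × closes — contains both q and ~q.
          branch 2.1.2 (add F r, F ~q):
            ○ open, literals {p=T, q=T, r=F, s=F, u=T}.
      branch 2.2 (add F u, T ~(r <-> ~q)):
        T ~(r <-> ~q): β-rule — branch into T r, F ~q  //  F r, T ~q.
          branch 2.2.1 (add T r, F ~q):
            ○ open, literals {p=T, q=T, r=T, s=F, u=F}.
          branch 2.2.2 (add F r, T ~q):
            × closes — contains both q and ~q.
4 branches closed, 8 open.
Each open branch fixes some atoms; the unmentioned ones are free. Counting distinct full assignments: branch {p=T, q=T, r=T, s=T, u=T} (t) contributes 2 new; branch {p=T, q=F, r=F, s=T, u=T} (t) contributes 2 new; branch {p=T, q=F, r=F, u=T} (s, t) contributes 2 new; branch {p=T, q=F, r=T, s=T, u=F} (t) contributes 2 new; branch {p=T, q=T, r=F, s=T, u=F} (t) contributes 2 new; branch {p=T, q=F, r=T, u=F} (s, t) contributes 2 new; branch {p=T, q=T, r=F, s=F, u=T} (t) contributes 2 new; branch {p=T, q=T, r=T, s=F, u=F} (t) contributes 2 new. Total: 16.

16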